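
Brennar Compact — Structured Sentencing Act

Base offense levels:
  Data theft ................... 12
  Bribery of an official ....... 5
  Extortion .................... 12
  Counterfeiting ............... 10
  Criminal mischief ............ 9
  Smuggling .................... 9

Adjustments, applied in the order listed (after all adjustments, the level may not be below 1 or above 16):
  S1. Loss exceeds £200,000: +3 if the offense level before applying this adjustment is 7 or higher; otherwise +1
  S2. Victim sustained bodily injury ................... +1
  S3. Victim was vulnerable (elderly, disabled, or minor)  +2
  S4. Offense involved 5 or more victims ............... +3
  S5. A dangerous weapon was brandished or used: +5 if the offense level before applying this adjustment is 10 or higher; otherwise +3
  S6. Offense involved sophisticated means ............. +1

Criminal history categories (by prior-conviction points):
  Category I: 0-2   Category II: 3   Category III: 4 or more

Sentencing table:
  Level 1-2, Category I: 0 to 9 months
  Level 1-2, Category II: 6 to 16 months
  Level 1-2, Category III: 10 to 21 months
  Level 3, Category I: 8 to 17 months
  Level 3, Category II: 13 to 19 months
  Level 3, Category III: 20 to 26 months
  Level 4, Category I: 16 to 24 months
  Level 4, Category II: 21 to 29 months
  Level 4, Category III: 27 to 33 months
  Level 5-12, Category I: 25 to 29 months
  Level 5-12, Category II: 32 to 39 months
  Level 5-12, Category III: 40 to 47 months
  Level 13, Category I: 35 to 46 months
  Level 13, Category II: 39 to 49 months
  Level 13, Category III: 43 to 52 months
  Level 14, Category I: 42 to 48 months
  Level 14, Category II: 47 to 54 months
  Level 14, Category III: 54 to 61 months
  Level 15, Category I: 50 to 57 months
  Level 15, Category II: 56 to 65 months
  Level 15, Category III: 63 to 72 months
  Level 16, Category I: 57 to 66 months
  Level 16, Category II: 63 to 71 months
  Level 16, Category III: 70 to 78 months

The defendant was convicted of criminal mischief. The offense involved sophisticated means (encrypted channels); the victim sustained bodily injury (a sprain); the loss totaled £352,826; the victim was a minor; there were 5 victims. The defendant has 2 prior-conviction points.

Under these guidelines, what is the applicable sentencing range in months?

57-66 months

Base offense level for criminal mischief: 9.
S1 applies (level before this adjustment is 9 ≥ 7, so +3): 9 + 3 = 12.
S2 applies: 12 + 1 = 13.
S3 applies: 13 + 2 = 15.
S4 applies: 15 + 3 = 18.
S5 does not apply.
S6 applies: 18 + 1 = 19.
Level 19 exceeds the maximum of 16; capped at 16.
Final offense level: 16.
Criminal history: 2 prior points → Category I (0-2).
Level 16 falls in the 16 band.
Grid: Level 16 × Category I = 57-66 months.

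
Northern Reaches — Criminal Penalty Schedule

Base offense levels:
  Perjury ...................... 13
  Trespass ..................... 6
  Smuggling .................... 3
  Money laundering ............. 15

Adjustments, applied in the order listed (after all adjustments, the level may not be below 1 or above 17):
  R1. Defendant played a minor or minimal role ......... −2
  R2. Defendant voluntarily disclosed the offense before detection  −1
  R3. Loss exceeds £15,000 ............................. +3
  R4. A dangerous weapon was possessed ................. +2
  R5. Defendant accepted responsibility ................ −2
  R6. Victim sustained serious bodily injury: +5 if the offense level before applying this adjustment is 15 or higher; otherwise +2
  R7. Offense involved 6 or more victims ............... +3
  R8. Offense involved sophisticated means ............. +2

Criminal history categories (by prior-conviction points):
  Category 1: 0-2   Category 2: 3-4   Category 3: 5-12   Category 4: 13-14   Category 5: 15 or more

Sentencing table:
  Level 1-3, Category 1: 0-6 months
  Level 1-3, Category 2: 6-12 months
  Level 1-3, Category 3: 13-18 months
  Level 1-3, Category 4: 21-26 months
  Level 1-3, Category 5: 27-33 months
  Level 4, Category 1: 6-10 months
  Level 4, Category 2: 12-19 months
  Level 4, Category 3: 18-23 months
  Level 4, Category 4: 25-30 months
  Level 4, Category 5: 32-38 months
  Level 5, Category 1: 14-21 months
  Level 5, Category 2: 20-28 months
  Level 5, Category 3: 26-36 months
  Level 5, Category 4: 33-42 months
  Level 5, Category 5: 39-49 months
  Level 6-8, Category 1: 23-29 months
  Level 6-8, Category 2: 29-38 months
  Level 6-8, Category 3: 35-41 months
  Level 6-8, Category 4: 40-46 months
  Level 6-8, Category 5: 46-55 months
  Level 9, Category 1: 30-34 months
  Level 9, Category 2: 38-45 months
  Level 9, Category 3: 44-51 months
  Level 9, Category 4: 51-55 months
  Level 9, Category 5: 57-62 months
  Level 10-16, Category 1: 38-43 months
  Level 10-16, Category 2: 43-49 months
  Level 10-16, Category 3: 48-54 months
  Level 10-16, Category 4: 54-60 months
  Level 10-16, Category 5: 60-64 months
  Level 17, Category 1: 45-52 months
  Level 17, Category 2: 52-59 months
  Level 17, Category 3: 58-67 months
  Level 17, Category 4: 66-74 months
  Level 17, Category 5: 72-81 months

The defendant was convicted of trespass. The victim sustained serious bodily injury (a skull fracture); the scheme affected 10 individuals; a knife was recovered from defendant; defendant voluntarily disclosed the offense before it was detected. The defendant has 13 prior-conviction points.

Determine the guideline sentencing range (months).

54-60 months

Base offense level for trespass: 6.
R2 applies: 6 − 1 = 5.
R4 applies: 5 + 2 = 7.
R6 applies (level before this adjustment is 7 < 15, so +2): 7 + 2 = 9.
R7 applies: 9 + 3 = 12.
Final offense level: 12.
Criminal history: 13 prior points → Category 4 (13-14).
Level 12 falls in the 10-16 band.
Grid: Level 10-16 × Category 4 = 54-60 months.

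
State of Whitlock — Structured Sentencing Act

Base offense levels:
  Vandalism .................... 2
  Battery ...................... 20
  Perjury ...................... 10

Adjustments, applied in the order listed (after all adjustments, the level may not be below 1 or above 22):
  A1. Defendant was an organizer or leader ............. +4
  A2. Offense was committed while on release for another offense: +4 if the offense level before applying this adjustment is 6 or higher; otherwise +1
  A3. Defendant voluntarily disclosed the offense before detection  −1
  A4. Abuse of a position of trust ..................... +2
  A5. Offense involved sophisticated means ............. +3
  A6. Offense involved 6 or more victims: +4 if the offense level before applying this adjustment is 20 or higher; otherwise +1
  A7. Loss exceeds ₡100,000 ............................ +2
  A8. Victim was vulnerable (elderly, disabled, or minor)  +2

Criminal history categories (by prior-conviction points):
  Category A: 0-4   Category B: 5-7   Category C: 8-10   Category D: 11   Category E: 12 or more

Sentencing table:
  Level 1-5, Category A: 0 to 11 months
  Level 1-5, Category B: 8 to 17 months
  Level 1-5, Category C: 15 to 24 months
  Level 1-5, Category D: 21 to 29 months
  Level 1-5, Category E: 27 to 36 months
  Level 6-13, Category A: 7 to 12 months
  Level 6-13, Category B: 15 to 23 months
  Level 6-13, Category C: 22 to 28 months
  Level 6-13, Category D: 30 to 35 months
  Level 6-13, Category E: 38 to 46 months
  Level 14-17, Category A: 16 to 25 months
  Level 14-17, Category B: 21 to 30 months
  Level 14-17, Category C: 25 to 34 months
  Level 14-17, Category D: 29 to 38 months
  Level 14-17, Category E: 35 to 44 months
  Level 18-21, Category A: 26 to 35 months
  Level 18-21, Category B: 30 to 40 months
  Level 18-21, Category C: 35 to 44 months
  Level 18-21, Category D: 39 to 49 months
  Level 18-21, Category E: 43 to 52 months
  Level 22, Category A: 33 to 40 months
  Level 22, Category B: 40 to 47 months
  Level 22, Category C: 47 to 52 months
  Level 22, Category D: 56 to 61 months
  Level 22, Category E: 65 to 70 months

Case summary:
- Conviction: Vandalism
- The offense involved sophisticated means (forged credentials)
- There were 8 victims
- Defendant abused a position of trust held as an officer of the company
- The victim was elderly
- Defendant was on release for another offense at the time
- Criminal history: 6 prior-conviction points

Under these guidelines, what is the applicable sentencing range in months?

Base offense level for vandalism: 2.
A2 applies (level before this adjustment is 2 < 6, so +1): 2 + 1 = 3.
A4 applies: 3 + 2 = 5.
A5 applies: 5 + 3 = 8.
A6 applies (level before this adjustment is 8 < 20, so +1): 8 + 1 = 9.
A8 applies: 9 + 2 = 11.
Final offense level: 11.
Criminal history: 6 prior points → Category B (5-7).
Level 11 falls in the 6-13 band.
Grid: Level 6-13 × Category B = 15-23 months.

15-23 months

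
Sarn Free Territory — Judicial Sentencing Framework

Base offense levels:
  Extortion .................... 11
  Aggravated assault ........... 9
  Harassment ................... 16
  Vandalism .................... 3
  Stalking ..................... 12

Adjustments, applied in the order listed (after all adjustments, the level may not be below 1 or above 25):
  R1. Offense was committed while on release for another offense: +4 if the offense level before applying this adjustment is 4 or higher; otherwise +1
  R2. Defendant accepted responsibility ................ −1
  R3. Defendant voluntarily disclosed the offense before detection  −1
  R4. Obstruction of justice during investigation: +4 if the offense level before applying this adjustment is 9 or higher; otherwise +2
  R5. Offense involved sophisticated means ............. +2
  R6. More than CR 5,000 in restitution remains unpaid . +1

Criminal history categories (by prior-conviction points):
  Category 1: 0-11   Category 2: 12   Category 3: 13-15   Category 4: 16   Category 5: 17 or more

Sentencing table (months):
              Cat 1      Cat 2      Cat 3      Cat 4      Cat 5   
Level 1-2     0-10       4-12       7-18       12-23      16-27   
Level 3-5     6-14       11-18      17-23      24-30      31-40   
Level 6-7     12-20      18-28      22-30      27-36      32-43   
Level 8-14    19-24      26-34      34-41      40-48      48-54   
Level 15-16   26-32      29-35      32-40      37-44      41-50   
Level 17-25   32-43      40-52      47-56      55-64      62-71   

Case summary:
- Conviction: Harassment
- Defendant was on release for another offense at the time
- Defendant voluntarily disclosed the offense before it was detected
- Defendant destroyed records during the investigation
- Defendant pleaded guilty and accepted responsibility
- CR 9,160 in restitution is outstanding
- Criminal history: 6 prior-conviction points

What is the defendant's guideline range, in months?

32-43 months

Base offense level for harassment: 16.
R1 applies (level before this adjustment is 16 ≥ 4, so +4): 16 + 4 = 20.
R2 applies: 20 − 1 = 19.
R3 applies: 19 − 1 = 18.
R4 applies (level before this adjustment is 18 ≥ 9, so +4): 18 + 4 = 22.
R6 applies: 22 + 1 = 23.
Final offense level: 23.
Criminal history: 6 prior points → Category 1 (0-11).
Level 23 falls in the 17-25 band.
Grid: Level 17-25 × Category 1 = 32-43 months.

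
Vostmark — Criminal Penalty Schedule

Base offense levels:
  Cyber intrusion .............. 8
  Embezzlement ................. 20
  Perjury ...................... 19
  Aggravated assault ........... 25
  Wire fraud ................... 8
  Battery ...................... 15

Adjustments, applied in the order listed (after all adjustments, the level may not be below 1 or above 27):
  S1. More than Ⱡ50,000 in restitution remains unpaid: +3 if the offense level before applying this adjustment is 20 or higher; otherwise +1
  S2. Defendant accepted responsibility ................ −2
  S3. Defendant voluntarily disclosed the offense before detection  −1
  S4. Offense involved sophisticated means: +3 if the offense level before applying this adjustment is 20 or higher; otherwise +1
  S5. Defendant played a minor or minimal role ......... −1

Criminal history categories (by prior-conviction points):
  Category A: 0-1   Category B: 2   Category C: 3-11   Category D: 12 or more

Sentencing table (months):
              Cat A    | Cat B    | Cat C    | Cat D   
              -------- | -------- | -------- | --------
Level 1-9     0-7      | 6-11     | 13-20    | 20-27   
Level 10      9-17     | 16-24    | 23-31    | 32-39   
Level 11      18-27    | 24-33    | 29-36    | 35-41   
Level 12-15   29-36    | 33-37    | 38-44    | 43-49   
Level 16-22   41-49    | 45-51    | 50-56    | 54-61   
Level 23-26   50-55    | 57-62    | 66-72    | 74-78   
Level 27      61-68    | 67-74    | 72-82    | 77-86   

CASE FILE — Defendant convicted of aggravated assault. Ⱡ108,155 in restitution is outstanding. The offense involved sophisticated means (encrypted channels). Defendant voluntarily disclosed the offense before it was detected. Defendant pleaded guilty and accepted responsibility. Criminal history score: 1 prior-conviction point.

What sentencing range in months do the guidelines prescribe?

Base offense level for aggravated assault: 25.
S1 applies (level before this adjustment is 25 ≥ 20, so +3): 25 + 3 = 28.
S2 applies: 28 − 2 = 26.
S3 applies: 26 − 1 = 25.
S4 applies (level before this adjustment is 25 ≥ 20, so +3): 25 + 3 = 28.
Level 28 exceeds the maximum of 27; capped at 27.
Final offense level: 27.
Criminal history: 1 prior point → Category A (0-1).
Level 27 falls in the 27 band.
Grid: Level 27 × Category A = 61-68 months.

61-68 months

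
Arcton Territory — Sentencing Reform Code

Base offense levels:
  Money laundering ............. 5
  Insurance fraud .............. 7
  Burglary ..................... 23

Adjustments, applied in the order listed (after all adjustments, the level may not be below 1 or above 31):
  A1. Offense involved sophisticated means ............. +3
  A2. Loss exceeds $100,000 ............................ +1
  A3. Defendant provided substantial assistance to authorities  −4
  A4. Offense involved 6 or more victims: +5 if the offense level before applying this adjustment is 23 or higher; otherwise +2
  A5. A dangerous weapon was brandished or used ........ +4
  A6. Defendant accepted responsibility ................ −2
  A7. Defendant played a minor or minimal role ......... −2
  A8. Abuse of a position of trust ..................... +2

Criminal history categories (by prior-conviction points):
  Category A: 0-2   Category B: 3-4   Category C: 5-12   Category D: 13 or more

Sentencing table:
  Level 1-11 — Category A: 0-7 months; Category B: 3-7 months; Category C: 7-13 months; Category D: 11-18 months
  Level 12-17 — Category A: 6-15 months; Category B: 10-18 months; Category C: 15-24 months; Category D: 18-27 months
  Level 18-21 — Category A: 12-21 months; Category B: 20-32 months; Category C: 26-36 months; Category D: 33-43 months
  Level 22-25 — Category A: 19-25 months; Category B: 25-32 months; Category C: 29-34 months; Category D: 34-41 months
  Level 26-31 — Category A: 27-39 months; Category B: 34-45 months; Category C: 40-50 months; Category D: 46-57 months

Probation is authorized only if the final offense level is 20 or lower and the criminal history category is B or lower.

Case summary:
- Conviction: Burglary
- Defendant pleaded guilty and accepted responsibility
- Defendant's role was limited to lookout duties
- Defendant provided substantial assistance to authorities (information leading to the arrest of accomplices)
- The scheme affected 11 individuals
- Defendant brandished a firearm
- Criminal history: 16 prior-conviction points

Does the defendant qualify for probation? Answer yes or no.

No

Base offense level for burglary: 23.
A1 does not apply.
A3 applies: 23 − 4 = 19.
A4 applies (level before this adjustment is 19 < 23, so +2): 19 + 2 = 21.
A5 applies: 21 + 4 = 25.
A6 applies: 25 − 2 = 23.
A7 applies: 23 − 2 = 21.
Final offense level: 21.
Criminal history: 16 prior points → Category D (13+).
Level 21 falls in the 18-21 band.
Grid: Level 18-21 × Category D = 33-43 months.
Probation check: level 21 > 20 and category D > B → not eligible.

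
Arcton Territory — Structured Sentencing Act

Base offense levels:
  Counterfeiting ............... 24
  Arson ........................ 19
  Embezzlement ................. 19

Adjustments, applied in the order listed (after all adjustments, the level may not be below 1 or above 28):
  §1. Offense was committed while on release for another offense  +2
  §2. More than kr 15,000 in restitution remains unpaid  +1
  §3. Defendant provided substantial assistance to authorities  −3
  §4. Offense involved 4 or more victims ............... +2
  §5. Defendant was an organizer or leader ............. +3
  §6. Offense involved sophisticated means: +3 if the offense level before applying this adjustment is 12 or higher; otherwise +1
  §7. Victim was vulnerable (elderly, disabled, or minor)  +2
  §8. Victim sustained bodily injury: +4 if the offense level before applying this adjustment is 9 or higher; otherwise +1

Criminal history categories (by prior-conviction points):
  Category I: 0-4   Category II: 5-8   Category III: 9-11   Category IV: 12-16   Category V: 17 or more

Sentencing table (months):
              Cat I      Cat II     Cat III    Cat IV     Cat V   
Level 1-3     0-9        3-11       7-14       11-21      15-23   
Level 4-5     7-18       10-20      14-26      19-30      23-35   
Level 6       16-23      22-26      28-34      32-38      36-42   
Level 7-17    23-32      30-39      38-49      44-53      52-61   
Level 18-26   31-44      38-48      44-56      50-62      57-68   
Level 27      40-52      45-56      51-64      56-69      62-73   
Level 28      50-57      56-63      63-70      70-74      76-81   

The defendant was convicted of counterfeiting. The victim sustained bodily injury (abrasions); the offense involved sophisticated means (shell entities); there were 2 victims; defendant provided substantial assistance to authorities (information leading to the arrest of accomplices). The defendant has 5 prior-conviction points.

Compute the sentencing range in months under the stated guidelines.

Base offense level for counterfeiting: 24.
§2 does not apply.
§3 applies: 24 − 3 = 21.
§4 does not apply.
§6 applies (level before this adjustment is 21 ≥ 12, so +3): 21 + 3 = 24.
§7 does not apply.
§8 applies (level before this adjustment is 24 ≥ 9, so +4): 24 + 4 = 28.
Final offense level: 28.
Criminal history: 5 prior points → Category II (5-8).
Level 28 falls in the 28 band.
Grid: Level 28 × Category II = 56-63 months.

56-63 months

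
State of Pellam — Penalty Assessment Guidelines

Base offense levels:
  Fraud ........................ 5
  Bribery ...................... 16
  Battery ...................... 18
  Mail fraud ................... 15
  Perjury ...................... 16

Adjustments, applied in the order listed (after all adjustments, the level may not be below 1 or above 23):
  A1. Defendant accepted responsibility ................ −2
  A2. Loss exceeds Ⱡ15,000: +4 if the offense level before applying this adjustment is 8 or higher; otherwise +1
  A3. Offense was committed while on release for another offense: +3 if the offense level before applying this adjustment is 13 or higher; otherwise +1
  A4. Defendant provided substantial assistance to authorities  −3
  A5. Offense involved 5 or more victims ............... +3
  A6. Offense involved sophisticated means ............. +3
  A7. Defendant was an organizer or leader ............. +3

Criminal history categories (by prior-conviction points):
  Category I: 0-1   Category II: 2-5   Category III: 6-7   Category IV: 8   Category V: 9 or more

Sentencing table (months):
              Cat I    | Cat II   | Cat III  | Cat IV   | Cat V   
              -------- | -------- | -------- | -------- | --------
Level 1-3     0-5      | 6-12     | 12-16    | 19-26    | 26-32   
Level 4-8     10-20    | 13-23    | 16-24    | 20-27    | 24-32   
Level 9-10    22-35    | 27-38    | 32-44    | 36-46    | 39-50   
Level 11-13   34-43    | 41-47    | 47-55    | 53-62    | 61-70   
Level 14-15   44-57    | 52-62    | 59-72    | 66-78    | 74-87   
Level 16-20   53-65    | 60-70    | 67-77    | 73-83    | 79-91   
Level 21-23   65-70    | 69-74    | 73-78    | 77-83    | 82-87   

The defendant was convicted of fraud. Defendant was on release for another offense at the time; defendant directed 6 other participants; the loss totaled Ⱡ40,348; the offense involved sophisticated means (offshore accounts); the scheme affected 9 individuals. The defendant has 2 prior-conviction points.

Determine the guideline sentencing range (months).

60-70 months

Base offense level for fraud: 5.
A2 applies (level before this adjustment is 5 < 8, so +1): 5 + 1 = 6.
A3 applies (level before this adjustment is 6 < 13, so +1): 6 + 1 = 7.
A4 does not apply.
A5 applies: 7 + 3 = 10.
A6 applies: 10 + 3 = 13.
A7 applies: 13 + 3 = 16.
Final offense level: 16.
Criminal history: 2 prior points → Category II (2-5).
Level 16 falls in the 16-20 band.
Grid: Level 16-20 × Category II = 60-70 months.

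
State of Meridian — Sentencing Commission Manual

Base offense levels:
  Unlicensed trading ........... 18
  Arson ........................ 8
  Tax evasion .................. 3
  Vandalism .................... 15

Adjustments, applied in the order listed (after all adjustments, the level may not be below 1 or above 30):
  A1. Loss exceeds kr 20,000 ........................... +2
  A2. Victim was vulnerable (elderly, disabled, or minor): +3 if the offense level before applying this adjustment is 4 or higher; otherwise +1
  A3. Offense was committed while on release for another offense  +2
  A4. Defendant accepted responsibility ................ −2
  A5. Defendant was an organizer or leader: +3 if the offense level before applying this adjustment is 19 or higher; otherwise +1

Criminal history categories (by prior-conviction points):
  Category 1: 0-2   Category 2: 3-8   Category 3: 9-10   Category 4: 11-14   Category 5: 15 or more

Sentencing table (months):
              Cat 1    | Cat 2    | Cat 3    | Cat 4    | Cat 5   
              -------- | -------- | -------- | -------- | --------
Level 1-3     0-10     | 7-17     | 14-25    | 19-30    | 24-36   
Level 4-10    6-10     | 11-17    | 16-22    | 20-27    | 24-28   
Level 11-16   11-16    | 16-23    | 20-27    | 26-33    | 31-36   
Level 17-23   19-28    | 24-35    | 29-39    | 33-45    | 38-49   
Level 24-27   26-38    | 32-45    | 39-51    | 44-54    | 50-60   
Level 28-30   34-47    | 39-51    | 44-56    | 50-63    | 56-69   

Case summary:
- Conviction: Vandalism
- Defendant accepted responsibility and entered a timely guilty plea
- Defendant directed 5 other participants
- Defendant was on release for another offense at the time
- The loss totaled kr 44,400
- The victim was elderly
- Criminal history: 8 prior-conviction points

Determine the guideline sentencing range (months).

24-35 months

Base offense level for vandalism: 15.
A1 applies: 15 + 2 = 17.
A2 applies (level before this adjustment is 17 ≥ 4, so +3): 17 + 3 = 20.
A3 applies: 20 + 2 = 22.
A4 applies: 22 − 2 = 20.
A5 applies (level before this adjustment is 20 ≥ 19, so +3): 20 + 3 = 23.
Final offense level: 23.
Criminal history: 8 prior points → Category 2 (3-8).
Level 23 falls in the 17-23 band.
Grid: Level 17-23 × Category 2 = 24-35 months.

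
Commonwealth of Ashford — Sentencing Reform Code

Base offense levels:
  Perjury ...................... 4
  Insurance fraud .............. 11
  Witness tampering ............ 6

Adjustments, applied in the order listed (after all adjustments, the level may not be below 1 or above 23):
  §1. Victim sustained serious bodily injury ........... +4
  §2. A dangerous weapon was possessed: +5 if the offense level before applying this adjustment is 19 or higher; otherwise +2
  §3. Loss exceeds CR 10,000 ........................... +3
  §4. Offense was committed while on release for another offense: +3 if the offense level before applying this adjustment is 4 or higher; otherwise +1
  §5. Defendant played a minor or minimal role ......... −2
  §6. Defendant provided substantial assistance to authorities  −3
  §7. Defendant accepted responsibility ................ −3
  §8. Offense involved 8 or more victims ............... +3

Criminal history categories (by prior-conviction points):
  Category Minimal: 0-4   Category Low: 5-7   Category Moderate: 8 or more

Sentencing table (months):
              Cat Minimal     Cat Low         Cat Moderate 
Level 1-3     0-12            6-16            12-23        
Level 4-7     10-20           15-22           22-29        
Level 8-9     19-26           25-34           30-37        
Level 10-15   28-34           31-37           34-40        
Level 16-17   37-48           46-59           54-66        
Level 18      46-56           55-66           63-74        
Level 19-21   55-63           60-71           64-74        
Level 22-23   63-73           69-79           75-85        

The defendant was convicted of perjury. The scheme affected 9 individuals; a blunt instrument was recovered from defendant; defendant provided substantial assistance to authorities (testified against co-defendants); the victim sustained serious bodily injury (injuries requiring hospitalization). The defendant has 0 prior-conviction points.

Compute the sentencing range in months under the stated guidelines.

Base offense level for perjury: 4.
§1 applies: 4 + 4 = 8.
§2 applies (level before this adjustment is 8 < 19, so +2): 8 + 2 = 10.
§4 does not apply.
§6 applies: 10 − 3 = 7.
§7 does not apply.
§8 applies: 7 + 3 = 10.
Final offense level: 10.
Criminal history: 0 prior points → Category Minimal (0-4).
Level 10 falls in the 10-15 band.
Grid: Level 10-15 × Category Minimal = 28-34 months.

28-34 months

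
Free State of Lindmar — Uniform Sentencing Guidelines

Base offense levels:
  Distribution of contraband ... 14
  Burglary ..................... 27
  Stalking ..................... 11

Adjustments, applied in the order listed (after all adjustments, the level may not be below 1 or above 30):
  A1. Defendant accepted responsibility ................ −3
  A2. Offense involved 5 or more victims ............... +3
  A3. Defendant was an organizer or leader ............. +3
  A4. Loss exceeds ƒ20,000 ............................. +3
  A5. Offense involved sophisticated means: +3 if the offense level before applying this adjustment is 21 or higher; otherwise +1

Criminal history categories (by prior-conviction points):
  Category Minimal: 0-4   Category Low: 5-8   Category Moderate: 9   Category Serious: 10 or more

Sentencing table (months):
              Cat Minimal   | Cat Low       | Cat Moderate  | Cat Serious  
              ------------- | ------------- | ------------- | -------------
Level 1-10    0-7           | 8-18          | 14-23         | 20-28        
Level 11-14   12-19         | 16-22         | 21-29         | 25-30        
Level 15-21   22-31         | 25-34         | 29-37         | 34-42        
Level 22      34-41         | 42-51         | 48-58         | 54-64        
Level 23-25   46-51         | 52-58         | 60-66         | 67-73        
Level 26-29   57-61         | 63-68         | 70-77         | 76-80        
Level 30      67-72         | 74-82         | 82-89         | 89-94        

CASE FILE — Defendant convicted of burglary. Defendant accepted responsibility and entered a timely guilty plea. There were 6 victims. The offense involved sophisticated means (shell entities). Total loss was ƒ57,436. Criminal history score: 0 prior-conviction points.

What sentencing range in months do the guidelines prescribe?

67-72 months

Base offense level for burglary: 27.
A1 applies: 27 − 3 = 24.
A2 applies: 24 + 3 = 27.
A4 applies: 27 + 3 = 30.
A5 applies (level before this adjustment is 30 ≥ 21, so +3): 30 + 3 = 33.
Level 33 exceeds the maximum of 30; capped at 30.
Final offense level: 30.
Criminal history: 0 prior points → Category Minimal (0-4).
Level 30 falls in the 30 band.
Grid: Level 30 × Category Minimal = 67-72 months.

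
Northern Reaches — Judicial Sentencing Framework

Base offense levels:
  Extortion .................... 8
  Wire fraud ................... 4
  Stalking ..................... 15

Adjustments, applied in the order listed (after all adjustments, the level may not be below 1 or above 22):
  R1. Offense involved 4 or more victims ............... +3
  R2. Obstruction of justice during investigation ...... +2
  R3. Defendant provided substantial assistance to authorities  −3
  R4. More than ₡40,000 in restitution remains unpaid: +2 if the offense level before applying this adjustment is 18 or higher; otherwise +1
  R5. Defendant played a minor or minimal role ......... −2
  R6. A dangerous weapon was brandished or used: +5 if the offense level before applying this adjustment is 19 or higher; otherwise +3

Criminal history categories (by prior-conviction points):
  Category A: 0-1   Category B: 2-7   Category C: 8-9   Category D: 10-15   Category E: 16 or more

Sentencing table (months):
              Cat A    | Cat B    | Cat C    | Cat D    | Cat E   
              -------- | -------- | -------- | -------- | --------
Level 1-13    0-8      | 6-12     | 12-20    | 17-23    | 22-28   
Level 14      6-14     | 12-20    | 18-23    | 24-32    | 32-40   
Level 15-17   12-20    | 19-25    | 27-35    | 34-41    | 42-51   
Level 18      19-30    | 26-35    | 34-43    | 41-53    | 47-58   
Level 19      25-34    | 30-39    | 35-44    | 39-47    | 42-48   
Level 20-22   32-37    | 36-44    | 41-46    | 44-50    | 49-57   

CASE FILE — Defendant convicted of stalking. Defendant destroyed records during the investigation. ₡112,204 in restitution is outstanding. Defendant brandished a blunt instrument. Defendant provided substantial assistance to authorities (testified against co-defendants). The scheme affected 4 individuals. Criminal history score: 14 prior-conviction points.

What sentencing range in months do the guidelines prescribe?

44-50 months

Base offense level for stalking: 15.
R1 applies: 15 + 3 = 18.
R2 applies: 18 + 2 = 20.
R3 applies: 20 − 3 = 17.
R4 applies (level before this adjustment is 17 < 18, so +1): 17 + 1 = 18.
R6 applies (level before this adjustment is 18 < 19, so +3): 18 + 3 = 21.
Final offense level: 21.
Criminal history: 14 prior points → Category D (10-15).
Level 21 falls in the 20-22 band.
Grid: Level 20-22 × Category D = 44-50 months.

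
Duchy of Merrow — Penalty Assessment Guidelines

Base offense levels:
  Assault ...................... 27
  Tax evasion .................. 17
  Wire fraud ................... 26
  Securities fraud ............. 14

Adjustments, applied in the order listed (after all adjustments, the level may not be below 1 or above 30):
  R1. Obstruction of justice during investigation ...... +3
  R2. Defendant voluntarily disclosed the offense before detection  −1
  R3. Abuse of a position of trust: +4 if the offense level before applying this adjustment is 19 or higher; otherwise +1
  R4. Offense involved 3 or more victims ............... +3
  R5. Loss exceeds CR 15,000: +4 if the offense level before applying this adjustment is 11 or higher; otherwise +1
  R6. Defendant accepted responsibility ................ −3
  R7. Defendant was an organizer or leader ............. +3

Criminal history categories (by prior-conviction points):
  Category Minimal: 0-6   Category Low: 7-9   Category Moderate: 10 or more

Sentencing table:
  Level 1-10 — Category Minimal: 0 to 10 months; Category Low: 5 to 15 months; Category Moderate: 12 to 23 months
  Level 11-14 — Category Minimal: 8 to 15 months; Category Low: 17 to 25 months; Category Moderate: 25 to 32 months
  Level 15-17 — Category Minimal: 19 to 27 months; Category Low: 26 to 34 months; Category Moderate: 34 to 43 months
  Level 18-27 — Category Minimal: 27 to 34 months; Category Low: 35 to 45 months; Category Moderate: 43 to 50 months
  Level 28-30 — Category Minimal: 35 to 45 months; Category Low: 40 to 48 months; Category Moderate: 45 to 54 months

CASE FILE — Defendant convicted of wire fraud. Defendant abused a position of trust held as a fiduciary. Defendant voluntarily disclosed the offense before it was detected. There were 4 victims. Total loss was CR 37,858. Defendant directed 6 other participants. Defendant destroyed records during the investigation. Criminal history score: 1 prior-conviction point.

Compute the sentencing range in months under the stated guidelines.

Base offense level for wire fraud: 26.
R1 applies: 26 + 3 = 29.
R2 applies: 29 − 1 = 28.
R3 applies (level before this adjustment is 28 ≥ 19, so +4): 28 + 4 = 32.
R4 applies: 32 + 3 = 35.
R5 applies (level before this adjustment is 35 ≥ 11, so +4): 35 + 4 = 39.
R7 applies: 39 + 3 = 42.
Level 42 exceeds the maximum of 30; capped at 30.
Final offense level: 30.
Criminal history: 1 prior point → Category Minimal (0-6).
Level 30 falls in the 28-30 band.
Grid: Level 28-30 × Category Minimal = 35-45 months.

35-45 months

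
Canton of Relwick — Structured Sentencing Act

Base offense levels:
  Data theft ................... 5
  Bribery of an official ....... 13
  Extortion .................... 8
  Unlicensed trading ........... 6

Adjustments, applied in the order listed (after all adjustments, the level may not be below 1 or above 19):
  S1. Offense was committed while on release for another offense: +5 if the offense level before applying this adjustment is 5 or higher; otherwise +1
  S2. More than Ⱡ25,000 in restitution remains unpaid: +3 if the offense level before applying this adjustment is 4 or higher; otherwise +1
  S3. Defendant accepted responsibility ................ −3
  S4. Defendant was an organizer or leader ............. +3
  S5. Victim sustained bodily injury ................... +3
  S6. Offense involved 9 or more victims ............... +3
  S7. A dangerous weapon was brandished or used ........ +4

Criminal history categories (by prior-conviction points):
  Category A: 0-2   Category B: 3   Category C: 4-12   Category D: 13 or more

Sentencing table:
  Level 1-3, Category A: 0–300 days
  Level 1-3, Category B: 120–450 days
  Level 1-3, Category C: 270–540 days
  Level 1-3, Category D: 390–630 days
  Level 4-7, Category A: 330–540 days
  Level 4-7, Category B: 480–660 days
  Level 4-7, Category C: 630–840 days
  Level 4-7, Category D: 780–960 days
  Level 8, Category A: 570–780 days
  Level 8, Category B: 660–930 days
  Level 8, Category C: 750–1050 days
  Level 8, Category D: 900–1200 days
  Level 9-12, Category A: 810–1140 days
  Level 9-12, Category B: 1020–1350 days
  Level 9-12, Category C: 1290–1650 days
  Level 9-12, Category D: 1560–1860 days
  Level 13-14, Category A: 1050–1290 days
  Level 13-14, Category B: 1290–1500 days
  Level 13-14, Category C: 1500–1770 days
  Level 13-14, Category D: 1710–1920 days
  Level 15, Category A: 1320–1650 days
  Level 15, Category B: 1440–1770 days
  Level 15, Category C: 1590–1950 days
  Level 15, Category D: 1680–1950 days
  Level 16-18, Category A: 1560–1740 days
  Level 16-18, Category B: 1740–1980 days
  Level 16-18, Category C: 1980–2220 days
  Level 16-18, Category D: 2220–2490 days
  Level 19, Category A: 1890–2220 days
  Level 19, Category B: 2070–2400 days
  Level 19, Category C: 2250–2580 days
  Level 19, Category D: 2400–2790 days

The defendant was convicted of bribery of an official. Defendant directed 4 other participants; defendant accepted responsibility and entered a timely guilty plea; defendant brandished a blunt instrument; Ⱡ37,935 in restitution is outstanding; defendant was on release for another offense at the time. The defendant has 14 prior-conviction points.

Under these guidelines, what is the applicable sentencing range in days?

Base offense level for bribery of an official: 13.
S1 applies (level before this adjustment is 13 ≥ 5, so +5): 13 + 5 = 18.
S2 applies (level before this adjustment is 18 ≥ 4, so +3): 18 + 3 = 21.
S3 applies: 21 − 3 = 18.
S4 applies: 18 + 3 = 21.
S5 does not apply.
S6 does not apply.
S7 applies: 21 + 4 = 25.
Level 25 exceeds the maximum of 19; capped at 19.
Final offense level: 19.
Criminal history: 14 prior points → Category D (13+).
Level 19 falls in the 19 band.
Grid: Level 19 × Category D = 2400-2790 days.

2400-2790 days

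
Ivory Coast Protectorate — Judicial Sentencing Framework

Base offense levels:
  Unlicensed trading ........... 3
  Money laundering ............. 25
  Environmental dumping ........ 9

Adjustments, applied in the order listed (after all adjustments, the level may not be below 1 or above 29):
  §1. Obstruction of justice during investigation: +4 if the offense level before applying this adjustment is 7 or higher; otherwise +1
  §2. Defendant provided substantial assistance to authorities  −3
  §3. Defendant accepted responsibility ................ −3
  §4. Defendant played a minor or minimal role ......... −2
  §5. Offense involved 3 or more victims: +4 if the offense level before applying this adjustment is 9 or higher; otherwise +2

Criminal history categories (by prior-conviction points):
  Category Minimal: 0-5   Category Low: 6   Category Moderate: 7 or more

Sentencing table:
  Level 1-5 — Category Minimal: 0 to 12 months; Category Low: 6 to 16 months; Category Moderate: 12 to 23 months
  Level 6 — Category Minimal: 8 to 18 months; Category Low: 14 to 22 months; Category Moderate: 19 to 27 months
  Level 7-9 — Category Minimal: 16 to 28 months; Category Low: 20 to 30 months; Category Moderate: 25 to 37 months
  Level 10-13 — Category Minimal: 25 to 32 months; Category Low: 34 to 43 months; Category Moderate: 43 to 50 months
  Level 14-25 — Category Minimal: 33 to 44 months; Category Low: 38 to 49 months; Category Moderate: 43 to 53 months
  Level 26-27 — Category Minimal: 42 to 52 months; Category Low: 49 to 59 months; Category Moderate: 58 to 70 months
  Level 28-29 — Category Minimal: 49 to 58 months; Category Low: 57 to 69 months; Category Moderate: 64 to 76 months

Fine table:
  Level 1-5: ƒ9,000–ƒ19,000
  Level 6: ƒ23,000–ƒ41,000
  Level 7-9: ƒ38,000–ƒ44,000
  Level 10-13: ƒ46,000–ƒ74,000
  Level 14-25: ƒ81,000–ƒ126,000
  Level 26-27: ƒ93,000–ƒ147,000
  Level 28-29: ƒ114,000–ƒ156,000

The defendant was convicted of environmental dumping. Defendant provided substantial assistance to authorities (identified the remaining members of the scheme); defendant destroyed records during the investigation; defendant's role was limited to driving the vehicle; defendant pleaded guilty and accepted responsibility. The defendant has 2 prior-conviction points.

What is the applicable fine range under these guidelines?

Base offense level for environmental dumping: 9.
§1 applies (level before this adjustment is 9 ≥ 7, so +4): 9 + 4 = 13.
§2 applies: 13 − 3 = 10.
§3 applies: 10 − 3 = 7.
§4 applies: 7 − 2 = 5.
§5 does not apply.
Final offense level: 5.
Level 5 falls in the 1-5 band.
Fine table: Level 1-5 → ƒ9,000–ƒ19,000.

ƒ9,000–ƒ19,000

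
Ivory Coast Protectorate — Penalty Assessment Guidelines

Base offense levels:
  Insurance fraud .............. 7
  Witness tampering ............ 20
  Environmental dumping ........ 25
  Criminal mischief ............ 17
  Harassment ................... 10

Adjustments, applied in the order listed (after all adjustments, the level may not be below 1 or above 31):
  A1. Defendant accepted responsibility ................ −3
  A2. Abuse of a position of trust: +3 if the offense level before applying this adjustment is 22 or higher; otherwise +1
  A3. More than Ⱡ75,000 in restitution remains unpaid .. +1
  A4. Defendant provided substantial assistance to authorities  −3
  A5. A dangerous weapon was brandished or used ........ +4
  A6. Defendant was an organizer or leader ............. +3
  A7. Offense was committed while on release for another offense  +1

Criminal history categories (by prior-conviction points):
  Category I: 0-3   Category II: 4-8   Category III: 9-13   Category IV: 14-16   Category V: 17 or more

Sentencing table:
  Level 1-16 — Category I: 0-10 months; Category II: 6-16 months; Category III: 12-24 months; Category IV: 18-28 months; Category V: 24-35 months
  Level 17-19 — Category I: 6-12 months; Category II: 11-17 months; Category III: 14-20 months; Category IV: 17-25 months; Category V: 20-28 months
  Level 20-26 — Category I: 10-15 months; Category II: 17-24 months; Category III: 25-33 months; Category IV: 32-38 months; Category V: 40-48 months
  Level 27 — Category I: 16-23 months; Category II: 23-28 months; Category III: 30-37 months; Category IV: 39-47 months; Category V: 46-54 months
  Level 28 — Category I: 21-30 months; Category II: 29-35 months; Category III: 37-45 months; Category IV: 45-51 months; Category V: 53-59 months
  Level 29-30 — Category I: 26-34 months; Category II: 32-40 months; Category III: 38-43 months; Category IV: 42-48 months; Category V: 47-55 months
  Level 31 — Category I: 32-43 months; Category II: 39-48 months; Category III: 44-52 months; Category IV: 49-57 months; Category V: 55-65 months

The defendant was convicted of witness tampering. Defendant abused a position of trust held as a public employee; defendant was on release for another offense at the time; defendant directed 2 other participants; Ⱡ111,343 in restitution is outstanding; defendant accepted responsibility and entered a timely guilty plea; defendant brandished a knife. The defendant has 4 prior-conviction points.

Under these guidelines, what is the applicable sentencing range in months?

23-28 months

Base offense level for witness tampering: 20.
A1 applies: 20 − 3 = 17.
A2 applies (level before this adjustment is 17 < 22, so +1): 17 + 1 = 18.
A3 applies: 18 + 1 = 19.
A5 applies: 19 + 4 = 23.
A6 applies: 23 + 3 = 26.
A7 applies: 26 + 1 = 27.
Final offense level: 27.
Criminal history: 4 prior points → Category II (4-8).
Level 27 falls in the 27 band.
Grid: Level 27 × Category II = 23-28 months.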